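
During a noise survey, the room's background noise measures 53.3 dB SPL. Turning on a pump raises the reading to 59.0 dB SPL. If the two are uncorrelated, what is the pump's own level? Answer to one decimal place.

Subtract intensities: L_src = 10·log₁₀(10^(L_total/10) − 10^(L_bg/10)).
L_src = 10·log₁₀(10^(59.0/10) − 10^(53.3/10)) = 10·log₁₀(580500) = 57.6 dB SPL.

57.6 dB SPL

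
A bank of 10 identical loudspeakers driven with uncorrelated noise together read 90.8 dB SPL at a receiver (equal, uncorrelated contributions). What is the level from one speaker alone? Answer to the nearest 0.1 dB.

80.8 dB SPL

10 equal incoherent sources add 10·log₁₀(10) = 10.00 dB over one source.
L_one = 90.8 − 10.00 = 80.8 dB SPL.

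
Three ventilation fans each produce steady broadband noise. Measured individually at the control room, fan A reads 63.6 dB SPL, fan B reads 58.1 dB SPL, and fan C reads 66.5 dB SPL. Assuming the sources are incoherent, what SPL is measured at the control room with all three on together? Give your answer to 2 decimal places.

68.69 dB SPL

Add the sources as powers (linear), then convert back to dB:
L_total = 10·log₁₀(10^(63.6/10) + 10^(58.1/10) + 10^(66.5/10)) = 10·log₁₀(7403000) = 68.69 dB SPL.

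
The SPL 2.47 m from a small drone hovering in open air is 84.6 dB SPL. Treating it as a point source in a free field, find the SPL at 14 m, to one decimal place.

Inverse-square spreading gives ΔL = −20·log₁₀(d₂/d₁).
ΔL = −20·log₁₀(14/2.47) = -15.07 dB, so L₂ = 84.6 + (-15.07) = 69.5 dB SPL.

69.5 dB SPL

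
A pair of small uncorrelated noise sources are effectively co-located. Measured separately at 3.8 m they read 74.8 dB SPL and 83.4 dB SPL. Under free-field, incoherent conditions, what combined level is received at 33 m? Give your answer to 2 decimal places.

65.19 dB SPL

Combined at 3.8 m: 10·log₁₀(10^(74.8/10)+10^(83.4/10)) = 83.962 dB SPL.
Then apply −20·log₁₀(33/3.8) = -18.775 dB → 65.19 dB SPL.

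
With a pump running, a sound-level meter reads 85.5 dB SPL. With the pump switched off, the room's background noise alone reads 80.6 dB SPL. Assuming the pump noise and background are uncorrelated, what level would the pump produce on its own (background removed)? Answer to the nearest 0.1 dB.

83.8 dB SPL

Remove the background by subtracting linear intensities:
L_src = 10·log₁₀(10^(85.5/10) − 10^(80.6/10)) = 10·log₁₀(240000000) = 83.8 dB SPL.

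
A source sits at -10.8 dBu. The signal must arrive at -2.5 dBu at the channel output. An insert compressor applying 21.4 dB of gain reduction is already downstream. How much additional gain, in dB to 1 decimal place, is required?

29.7 dB

The required make-up gain is the shortfall in the dB sum.
G = -2.5 − (-10.8) + 21.4 = 29.7 dB.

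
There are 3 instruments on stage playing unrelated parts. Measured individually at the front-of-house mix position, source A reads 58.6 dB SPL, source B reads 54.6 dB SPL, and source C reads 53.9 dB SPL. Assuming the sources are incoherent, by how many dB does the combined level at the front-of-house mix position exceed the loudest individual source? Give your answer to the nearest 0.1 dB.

2.4 dB

Add the sources as powers (linear), then convert back to dB:
L_total = 10·log₁₀(10^(58.6/10) + 10^(54.6/10) + 10^(53.9/10)) = 61.00 dB SPL.
Excess over the loudest (58.6 dB): 61.00 − 58.6 = 2.4 dB.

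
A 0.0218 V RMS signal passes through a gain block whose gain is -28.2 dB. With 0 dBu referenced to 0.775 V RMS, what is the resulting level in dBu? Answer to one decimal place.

Input level: 20·log₁₀(0.0218/0.775) = -31.02 dBu.
Output: -31.02 − 28.2 = -59.2 dBu.

-59.2 dBu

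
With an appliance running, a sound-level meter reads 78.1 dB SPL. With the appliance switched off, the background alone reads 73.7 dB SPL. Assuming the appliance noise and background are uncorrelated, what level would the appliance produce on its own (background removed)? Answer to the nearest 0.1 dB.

Background correction is a power subtraction:
L_src = 10·log₁₀(10^(78.1/10) − 10^(73.7/10)) = 10·log₁₀(41120000) = 76.1 dB SPL.

76.1 dB SPL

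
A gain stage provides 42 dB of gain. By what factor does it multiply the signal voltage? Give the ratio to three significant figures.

126

Voltage ratio = 10^(dB/20).
10^(42/20) = 10^(2.100) = 126.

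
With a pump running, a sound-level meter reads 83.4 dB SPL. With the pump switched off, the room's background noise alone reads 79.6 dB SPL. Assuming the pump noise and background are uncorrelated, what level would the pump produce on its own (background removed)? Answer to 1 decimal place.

81.1 dB SPL

Remove the background by subtracting linear intensities:
L_src = 10·log₁₀(10^(83.4/10) − 10^(79.6/10)) = 10·log₁₀(127600000) = 81.1 dB SPL.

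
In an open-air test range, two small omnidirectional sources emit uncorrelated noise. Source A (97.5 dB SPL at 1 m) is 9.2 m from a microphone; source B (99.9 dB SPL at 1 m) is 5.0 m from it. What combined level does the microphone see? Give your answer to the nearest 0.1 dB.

86.6 dB SPL

At the listener: L_A = 97.5 − 20·log₁₀(9.2) = 78.22 dB; L_B = 99.9 − 20·log₁₀(5.0) = 85.92 dB.
Combined: 10·log₁₀(10^(78.22/10)+10^(85.92/10)) = 86.6 dB SPL.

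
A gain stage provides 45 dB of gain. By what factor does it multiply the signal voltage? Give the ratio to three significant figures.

Voltage ratio = 10^(dB/20).
10^(45/20) = 10^(2.250) = 178.

178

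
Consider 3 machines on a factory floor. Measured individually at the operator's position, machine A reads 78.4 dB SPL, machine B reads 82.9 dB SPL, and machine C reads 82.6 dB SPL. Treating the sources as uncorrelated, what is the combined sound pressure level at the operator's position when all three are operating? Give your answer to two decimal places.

Uncorrelated sources add in intensity (power), not in dB.
L_total = 10·log₁₀(10^(78.4/10) + 10^(82.9/10) + 10^(82.6/10)) = 10·log₁₀(446100000) = 86.49 dB SPL.

86.49 dB SPL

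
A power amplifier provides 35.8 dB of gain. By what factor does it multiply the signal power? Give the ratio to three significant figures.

Power ratio = 10^(dB/10).
10^(35.8/10) = 10^(3.580) = 3800.

3800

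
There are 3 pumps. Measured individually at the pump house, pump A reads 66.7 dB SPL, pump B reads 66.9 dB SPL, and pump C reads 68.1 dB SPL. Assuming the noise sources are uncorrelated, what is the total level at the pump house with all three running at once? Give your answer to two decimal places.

Incoherent sources sum as intensities:
L_total = 10·log₁₀(10^(66.7/10) + 10^(66.9/10) + 10^(68.1/10)) = 10·log₁₀(16030000) = 72.05 dB SPL.

72.05 dB SPL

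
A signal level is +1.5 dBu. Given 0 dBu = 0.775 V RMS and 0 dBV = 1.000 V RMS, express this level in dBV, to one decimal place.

The offset between the scales is 20·log₁₀(0.775/1.000) = −2.214 dB.
So dBV = +1.5 − 2.214 = -0.7 dBV.

-0.7 dBV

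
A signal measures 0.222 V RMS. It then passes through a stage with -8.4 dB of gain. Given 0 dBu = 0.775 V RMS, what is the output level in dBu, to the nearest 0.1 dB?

-19.3 dBu

Input level: 20·log₁₀(0.222/0.775) = -10.86 dBu.
Output: -10.86 − 8.4 = -19.3 dBu.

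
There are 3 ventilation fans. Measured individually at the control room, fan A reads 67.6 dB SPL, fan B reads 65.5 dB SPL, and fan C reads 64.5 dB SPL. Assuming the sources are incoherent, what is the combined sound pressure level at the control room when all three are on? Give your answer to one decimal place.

70.8 dB SPL

Add the sources as powers (linear), then convert back to dB:
L_total = 10·log₁₀(10^(67.6/10) + 10^(65.5/10) + 10^(64.5/10)) = 10·log₁₀(12120000) = 70.8 dB SPL.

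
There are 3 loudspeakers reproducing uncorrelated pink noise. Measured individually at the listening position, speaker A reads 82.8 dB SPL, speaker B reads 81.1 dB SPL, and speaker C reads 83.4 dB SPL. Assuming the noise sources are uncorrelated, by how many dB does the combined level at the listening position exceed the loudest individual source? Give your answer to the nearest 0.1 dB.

Add the sources as powers (linear), then convert back to dB:
L_total = 10·log₁₀(10^(82.8/10) + 10^(81.1/10) + 10^(83.4/10)) = 87.31 dB SPL.
Excess over the loudest (83.4 dB): 87.31 − 83.4 = 3.9 dB.

3.9 dB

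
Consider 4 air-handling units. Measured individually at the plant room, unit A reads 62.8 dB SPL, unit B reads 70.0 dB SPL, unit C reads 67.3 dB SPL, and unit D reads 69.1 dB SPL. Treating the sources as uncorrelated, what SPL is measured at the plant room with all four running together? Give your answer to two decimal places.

74.05 dB SPL

Add the sources as powers (linear), then convert back to dB:
L_total = 10·log₁₀(10^(62.8/10) + 10^(70.0/10) + 10^(67.3/10) + 10^(69.1/10)) = 10·log₁₀(25400000) = 74.05 dB SPL.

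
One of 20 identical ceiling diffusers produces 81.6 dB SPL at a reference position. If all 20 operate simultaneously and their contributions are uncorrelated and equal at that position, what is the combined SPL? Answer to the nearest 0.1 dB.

94.6 dB SPL

20 equal incoherent sources raise the level by 10·log₁₀(20) = 13.01 dB.
L_total = 81.6 + 13.01 = 94.6 dB SPL.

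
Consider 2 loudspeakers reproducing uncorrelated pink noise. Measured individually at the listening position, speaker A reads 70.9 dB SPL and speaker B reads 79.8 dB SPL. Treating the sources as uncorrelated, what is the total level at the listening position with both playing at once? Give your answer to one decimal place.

Uncorrelated sources add in intensity (power), not in dB.
L_total = 10·log₁₀(10^(70.9/10) + 10^(79.8/10)) = 10·log₁₀(107800000) = 80.3 dB SPL.

80.3 dB SPL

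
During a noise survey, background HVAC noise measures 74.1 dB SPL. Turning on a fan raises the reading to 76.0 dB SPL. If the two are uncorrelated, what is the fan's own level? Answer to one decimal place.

Background correction is a power subtraction:
L_src = 10·log₁₀(10^(76.0/10) − 10^(74.1/10)) = 10·log₁₀(14110000) = 71.5 dB SPL.

71.5 dB SPL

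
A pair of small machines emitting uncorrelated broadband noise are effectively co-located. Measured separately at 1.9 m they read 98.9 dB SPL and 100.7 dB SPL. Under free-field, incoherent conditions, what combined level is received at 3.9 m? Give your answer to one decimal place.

Combined at 1.9 m: 10·log₁₀(10^(98.9/10)+10^(100.7/10)) = 102.90 dB SPL.
Then apply −20·log₁₀(3.9/1.9) = -6.25 dB → 96.7 dB SPL.

96.7 dB SPL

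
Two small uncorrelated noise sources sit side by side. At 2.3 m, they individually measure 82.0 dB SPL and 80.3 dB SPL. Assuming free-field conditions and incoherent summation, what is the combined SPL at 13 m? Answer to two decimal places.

Combined at 2.3 m: 10·log₁₀(10^(82.0/10)+10^(80.3/10)) = 84.243 dB SPL.
Then apply −20·log₁₀(13/2.3) = -15.044 dB → 69.20 dB SPL.

69.20 dB SPL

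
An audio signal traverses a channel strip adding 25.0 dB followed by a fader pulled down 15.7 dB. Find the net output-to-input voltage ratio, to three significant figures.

Net gain = 25.0 + (−15.7) = 9.3 dB.
Voltage ratio = 10^(9.3/20) = 2.92.

2.92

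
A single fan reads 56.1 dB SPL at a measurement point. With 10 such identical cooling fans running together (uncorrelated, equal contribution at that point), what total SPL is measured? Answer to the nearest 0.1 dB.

10 equal incoherent sources raise the level by 10·log₁₀(10) = 10.00 dB.
L_total = 56.1 + 10.00 = 66.1 dB SPL.

66.1 dB SPL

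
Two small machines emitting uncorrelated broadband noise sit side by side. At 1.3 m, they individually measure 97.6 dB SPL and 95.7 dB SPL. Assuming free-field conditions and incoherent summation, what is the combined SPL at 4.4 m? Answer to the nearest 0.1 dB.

89.2 dB SPL

Combined at 1.3 m: 10·log₁₀(10^(97.6/10)+10^(95.7/10)) = 99.76 dB SPL.
Then apply −20·log₁₀(4.4/1.3) = -10.59 dB → 89.2 dB SPL.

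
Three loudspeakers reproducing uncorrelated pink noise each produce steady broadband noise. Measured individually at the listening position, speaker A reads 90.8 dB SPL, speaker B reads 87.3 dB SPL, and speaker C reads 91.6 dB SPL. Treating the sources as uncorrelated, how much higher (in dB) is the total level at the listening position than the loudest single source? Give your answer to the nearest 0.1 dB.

3.4 dB

Add the sources as powers (linear), then convert back to dB:
L_total = 10·log₁₀(10^(90.8/10) + 10^(87.3/10) + 10^(91.6/10)) = 95.03 dB SPL.
Excess over the loudest (91.6 dB): 95.03 − 91.6 = 3.4 dB.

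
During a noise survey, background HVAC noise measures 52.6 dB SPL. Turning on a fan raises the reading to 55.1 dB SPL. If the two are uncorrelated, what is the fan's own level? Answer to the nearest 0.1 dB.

51.5 dB SPL

Subtract intensities: L_src = 10·log₁₀(10^(L_total/10) − 10^(L_bg/10)).
L_src = 10·log₁₀(10^(55.1/10) − 10^(52.6/10)) = 10·log₁₀(141600) = 51.5 dB SPL.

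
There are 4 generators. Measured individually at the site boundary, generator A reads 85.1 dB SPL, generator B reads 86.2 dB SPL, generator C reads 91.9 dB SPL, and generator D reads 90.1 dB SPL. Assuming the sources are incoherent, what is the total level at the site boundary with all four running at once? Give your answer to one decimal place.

Add the sources as powers (linear), then convert back to dB:
L_total = 10·log₁₀(10^(85.1/10) + 10^(86.2/10) + 10^(91.9/10) + 10^(90.1/10)) = 10·log₁₀(3313000000) = 95.2 dB SPL.

95.2 dB SPL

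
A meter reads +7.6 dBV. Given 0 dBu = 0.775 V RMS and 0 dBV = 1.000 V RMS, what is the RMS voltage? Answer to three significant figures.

2.40 V

V = 1.000 V × 10^(+7.6/20).
= 1.000 × 2.399 = 2.40 V.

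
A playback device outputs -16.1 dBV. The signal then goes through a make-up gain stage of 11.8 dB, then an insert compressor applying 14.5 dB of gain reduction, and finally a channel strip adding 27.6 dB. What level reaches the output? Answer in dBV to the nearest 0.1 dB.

Gain stages sum in dB:
-16.1 + 11.8 − 14.5 + 27.6 = +8.8 dBV.

+8.8 dBV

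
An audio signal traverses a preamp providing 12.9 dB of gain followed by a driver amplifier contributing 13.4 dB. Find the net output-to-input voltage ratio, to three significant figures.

Net gain = 12.9 + 13.4 = 26.3 dB.
Voltage ratio = 10^(26.3/20) = 20.7.

20.7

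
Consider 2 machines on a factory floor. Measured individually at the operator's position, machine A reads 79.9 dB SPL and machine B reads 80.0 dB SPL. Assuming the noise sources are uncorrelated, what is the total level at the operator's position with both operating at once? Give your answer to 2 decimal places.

82.96 dB SPL

Add the sources as powers (linear), then convert back to dB:
L_total = 10·log₁₀(10^(79.9/10) + 10^(80.0/10)) = 10·log₁₀(197700000) = 82.96 dB SPL.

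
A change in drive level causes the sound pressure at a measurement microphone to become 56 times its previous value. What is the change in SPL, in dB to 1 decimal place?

35.0 dB

Sound pressure is an amplitude quantity: ΔL = 20·log₁₀(p₂/p₁).
20·log₁₀(56) = 35.0 dB.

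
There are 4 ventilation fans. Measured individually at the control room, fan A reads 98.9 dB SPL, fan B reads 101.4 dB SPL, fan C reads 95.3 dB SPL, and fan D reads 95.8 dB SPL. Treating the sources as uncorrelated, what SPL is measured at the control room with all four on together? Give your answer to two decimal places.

104.59 dB SPL

Incoherent sources sum as intensities:
L_total = 10·log₁₀(10^(98.9/10) + 10^(101.4/10) + 10^(95.3/10) + 10^(95.8/10)) = 10·log₁₀(28757000000) = 104.59 dB SPL.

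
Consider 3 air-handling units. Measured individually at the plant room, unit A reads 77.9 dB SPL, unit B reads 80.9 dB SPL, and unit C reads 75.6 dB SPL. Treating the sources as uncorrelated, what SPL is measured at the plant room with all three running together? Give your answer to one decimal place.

Uncorrelated sources add in intensity (power), not in dB.
L_total = 10·log₁₀(10^(77.9/10) + 10^(80.9/10) + 10^(75.6/10)) = 10·log₁₀(221000000) = 83.4 dB SPL.

83.4 dB SPL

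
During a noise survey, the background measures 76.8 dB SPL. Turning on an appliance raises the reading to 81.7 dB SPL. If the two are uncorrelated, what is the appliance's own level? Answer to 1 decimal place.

Background correction is a power subtraction:
L_src = 10·log₁₀(10^(81.7/10) − 10^(76.8/10)) = 10·log₁₀(100000000) = 80.0 dB SPL.

80.0 dB SPL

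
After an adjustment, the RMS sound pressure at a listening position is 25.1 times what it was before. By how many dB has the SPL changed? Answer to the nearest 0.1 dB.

28.0 dB

SPL change from a pressure ratio uses the 20·log₁₀ form:
20·log₁₀(25.1) = 28.0 dB.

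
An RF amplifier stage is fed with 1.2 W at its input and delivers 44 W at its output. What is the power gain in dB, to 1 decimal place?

15.6 dB

Power ratio → dB uses the 10·log₁₀ form:
10·log₁₀(44/1.2) = 10·log₁₀(36.67) = 15.6 dB.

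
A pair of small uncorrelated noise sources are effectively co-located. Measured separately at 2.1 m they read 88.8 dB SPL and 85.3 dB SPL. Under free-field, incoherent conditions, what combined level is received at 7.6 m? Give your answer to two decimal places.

Combined at 2.1 m: 10·log₁₀(10^(88.8/10)+10^(85.3/10)) = 90.404 dB SPL.
Then apply −20·log₁₀(7.6/2.1) = -11.172 dB → 79.23 dB SPL.

79.23 dB SPL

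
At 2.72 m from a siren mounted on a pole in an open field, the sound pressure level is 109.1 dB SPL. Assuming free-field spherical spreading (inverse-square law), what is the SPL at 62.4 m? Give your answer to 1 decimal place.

81.9 dB SPL

Free-field point source: level drops by 20·log₁₀ of the distance ratio.
ΔL = −20·log₁₀(62.4/2.72) = -27.21 dB, so L₂ = 109.1 + (-27.21) = 81.9 dB SPL.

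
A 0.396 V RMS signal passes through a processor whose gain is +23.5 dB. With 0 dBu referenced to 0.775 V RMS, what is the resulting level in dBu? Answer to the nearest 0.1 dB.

Input level: 20·log₁₀(0.396/0.775) = -5.83 dBu.
Output: -5.83 + 23.5 = +17.7 dBu.

+17.7 dBu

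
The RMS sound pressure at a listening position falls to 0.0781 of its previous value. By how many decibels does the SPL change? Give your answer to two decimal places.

SPL change from a pressure ratio uses the 20·log₁₀ form:
20·log₁₀(0.0781) = -22.15 dB.

-22.15 dB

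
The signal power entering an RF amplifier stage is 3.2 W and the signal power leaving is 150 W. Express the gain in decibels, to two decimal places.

Power ratio → dB uses the 10·log₁₀ form:
10·log₁₀(150/3.2) = 10·log₁₀(46.88) = 16.71 dB.

16.71 dB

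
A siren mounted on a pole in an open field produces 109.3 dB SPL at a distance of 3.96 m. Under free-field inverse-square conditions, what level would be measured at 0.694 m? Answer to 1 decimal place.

124.4 dB SPL

Inverse-square spreading gives ΔL = −20·log₁₀(d₂/d₁).
ΔL = −20·log₁₀(0.694/3.96) = 15.13 dB, so L₂ = 109.3 + (15.13) = 124.4 dB SPL.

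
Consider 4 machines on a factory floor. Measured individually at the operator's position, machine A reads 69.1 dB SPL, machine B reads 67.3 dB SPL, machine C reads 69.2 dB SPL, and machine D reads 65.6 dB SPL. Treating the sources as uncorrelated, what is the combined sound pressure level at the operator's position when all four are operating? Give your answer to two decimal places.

74.06 dB SPL

Add the sources as powers (linear), then convert back to dB:
L_total = 10·log₁₀(10^(69.1/10) + 10^(67.3/10) + 10^(69.2/10) + 10^(65.6/10)) = 10·log₁₀(25450000) = 74.06 dB SPL.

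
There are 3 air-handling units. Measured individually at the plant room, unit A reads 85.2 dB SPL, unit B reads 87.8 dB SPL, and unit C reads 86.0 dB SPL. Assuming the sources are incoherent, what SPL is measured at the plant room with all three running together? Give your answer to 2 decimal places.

91.24 dB SPL

Incoherent sources sum as intensities:
L_total = 10·log₁₀(10^(85.2/10) + 10^(87.8/10) + 10^(86.0/10)) = 10·log₁₀(1332000000) = 91.24 dB SPL.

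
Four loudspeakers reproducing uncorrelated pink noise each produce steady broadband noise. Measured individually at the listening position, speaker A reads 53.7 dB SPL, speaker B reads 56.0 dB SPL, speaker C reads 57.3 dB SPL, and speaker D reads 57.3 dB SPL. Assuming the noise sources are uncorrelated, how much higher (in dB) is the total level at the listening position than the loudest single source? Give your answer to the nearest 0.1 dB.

Incoherent sources sum as intensities:
L_total = 10·log₁₀(10^(53.7/10) + 10^(56.0/10) + 10^(57.3/10) + 10^(57.3/10)) = 62.32 dB SPL.
Excess over the loudest (57.3 dB): 62.32 − 57.3 = 5.0 dB.

5.0 dB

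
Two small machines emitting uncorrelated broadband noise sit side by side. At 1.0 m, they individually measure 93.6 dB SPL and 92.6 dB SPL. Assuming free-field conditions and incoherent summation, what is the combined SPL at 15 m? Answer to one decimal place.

72.6 dB SPL

Combined at 1.0 m: 10·log₁₀(10^(93.6/10)+10^(92.6/10)) = 96.14 dB SPL.
Then apply −20·log₁₀(15/1.0) = -23.52 dB → 72.6 dB SPL.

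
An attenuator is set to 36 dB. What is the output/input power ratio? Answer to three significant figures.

0.000251

Power ratio = 10^(dB/10).
10^(-36/10) = 10^(-3.600) = 0.000251.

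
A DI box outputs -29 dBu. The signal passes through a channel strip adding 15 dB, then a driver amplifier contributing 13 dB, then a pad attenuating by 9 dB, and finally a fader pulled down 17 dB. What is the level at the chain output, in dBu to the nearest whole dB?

-27 dBu

In dB, series stages simply add:
-29 + 15 + 13 − 9 − 17 = -27 dBu.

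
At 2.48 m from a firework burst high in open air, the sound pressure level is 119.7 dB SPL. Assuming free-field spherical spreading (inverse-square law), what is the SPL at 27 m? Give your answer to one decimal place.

99.0 dB SPL

Inverse-square spreading gives ΔL = −20·log₁₀(d₂/d₁).
ΔL = −20·log₁₀(27/2.48) = -20.74 dB, so L₂ = 119.7 + (-20.74) = 99.0 dB SPL.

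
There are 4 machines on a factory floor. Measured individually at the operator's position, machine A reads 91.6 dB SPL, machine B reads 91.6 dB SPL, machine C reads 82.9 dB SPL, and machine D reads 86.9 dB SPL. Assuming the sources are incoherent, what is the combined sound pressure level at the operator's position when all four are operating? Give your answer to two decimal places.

Uncorrelated sources add in intensity (power), not in dB.
L_total = 10·log₁₀(10^(91.6/10) + 10^(91.6/10) + 10^(82.9/10) + 10^(86.9/10)) = 10·log₁₀(3576000000) = 95.53 dB SPL.

95.53 dB SPL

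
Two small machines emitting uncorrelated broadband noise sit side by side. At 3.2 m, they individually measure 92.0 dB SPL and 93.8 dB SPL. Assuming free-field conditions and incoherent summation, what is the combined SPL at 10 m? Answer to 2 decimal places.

Combined at 3.2 m: 10·log₁₀(10^(92.0/10)+10^(93.8/10)) = 96.003 dB SPL.
Then apply −20·log₁₀(10/3.2) = -9.897 dB → 86.11 dB SPL.

86.11 dB SPL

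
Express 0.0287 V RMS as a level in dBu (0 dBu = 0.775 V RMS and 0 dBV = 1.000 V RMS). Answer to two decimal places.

dBu = 20·log₁₀(V / 0.775 V).
20·log₁₀(0.0287/0.775) = -28.63 dBu.

-28.63 dBu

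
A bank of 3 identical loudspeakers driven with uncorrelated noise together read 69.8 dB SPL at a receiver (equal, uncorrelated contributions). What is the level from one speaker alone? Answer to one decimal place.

65.0 dB SPL

3 equal incoherent sources add 10·log₁₀(3) = 4.77 dB over one source.
L_one = 69.8 − 4.77 = 65.0 dB SPL.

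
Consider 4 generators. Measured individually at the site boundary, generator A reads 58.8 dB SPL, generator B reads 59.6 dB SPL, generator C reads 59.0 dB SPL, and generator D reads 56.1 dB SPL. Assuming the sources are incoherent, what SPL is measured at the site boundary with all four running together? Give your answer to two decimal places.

Uncorrelated sources add in intensity (power), not in dB.
L_total = 10·log₁₀(10^(58.8/10) + 10^(59.6/10) + 10^(59.0/10) + 10^(56.1/10)) = 10·log₁₀(2872000) = 64.58 dB SPL.

64.58 dB SPL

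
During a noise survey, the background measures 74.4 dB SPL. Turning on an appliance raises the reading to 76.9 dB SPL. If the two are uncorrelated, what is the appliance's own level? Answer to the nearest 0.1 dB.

Background correction is a power subtraction:
L_src = 10·log₁₀(10^(76.9/10) − 10^(74.4/10)) = 10·log₁₀(21440000) = 73.3 dB SPL.

73.3 dB SPL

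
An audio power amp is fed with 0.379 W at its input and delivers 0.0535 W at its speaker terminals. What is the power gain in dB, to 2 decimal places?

-8.50 dB

Power ratio → dB uses the 10·log₁₀ form:
10·log₁₀(0.0535/0.379) = 10·log₁₀(0.1412) = -8.50 dB.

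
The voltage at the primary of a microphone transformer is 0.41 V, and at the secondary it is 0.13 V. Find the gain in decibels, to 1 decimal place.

-10.0 dB

Voltage is an amplitude quantity, so gain = 20·log₁₀(V_out/V_in).
20·log₁₀(0.13/0.41) = 20·log₁₀(0.3171) = -10.0 dB.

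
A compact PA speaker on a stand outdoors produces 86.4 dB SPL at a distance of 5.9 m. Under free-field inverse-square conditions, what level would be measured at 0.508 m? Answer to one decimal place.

107.7 dB SPL

Free-field point source: level drops by 20·log₁₀ of the distance ratio.
ΔL = −20·log₁₀(0.508/5.9) = 21.30 dB, so L₂ = 86.4 + (21.30) = 107.7 dB SPL.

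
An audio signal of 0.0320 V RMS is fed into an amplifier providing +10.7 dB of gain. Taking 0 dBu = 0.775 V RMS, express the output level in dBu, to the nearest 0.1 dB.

Input level: 20·log₁₀(0.0320/0.775) = -27.68 dBu.
Output: -27.68 + 10.7 = -17.0 dBu.

-17.0 dBu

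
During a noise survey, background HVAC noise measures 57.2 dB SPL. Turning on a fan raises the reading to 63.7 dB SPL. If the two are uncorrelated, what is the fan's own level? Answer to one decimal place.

Remove the background by subtracting linear intensities:
L_src = 10·log₁₀(10^(63.7/10) − 10^(57.2/10)) = 10·log₁₀(1819000) = 62.6 dB SPL.

62.6 dB SPL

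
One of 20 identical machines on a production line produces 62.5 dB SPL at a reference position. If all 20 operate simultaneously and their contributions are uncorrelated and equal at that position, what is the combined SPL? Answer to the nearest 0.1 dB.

75.5 dB SPL

20 equal incoherent sources raise the level by 10·log₁₀(20) = 13.01 dB.
L_total = 62.5 + 13.01 = 75.5 dB SPL.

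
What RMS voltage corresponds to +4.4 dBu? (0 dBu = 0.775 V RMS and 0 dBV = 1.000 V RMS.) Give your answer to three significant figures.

V = 0.775 V × 10^(+4.4/20).
= 0.775 × 1.660 = 1.29 V.

1.29 V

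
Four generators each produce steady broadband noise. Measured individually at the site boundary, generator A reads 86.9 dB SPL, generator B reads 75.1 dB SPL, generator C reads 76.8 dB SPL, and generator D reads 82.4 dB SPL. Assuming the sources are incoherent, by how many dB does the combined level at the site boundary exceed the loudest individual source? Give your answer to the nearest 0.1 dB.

Add the sources as powers (linear), then convert back to dB:
L_total = 10·log₁₀(10^(86.9/10) + 10^(75.1/10) + 10^(76.8/10) + 10^(82.4/10)) = 88.71 dB SPL.
Excess over the loudest (86.9 dB): 88.71 − 86.9 = 1.8 dB.

1.8 dB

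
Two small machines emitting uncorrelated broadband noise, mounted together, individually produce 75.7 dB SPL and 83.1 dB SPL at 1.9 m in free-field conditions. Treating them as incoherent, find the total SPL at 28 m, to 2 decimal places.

60.46 dB SPL

Combined at 1.9 m: 10·log₁₀(10^(75.7/10)+10^(83.1/10)) = 83.826 dB SPL.
Then apply −20·log₁₀(28/1.9) = -23.368 dB → 60.46 dB SPL.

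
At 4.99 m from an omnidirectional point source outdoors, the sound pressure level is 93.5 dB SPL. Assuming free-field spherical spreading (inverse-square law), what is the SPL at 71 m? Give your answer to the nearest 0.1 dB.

Inverse-square spreading gives ΔL = −20·log₁₀(d₂/d₁).
ΔL = −20·log₁₀(71/4.99) = -23.06 dB, so L₂ = 93.5 + (-23.06) = 70.4 dB SPL.

70.4 dB SPL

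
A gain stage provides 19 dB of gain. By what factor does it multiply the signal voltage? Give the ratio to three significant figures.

8.91

Voltage ratio = 10^(dB/20).
10^(19/20) = 10^(0.9500) = 8.91.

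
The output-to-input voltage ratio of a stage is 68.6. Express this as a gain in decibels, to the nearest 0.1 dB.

Voltage is an amplitude quantity, so gain = 20·log₁₀(V_out/V_in).
20·log₁₀(68.6) = 36.7 dB.

36.7 dB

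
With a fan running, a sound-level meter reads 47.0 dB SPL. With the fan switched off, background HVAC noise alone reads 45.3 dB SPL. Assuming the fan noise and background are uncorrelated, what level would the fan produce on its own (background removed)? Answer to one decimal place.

42.1 dB SPL

Subtract intensities: L_src = 10·log₁₀(10^(L_total/10) − 10^(L_bg/10)).
L_src = 10·log₁₀(10^(47.0/10) − 10^(45.3/10)) = 10·log₁₀(16230) = 42.1 dB SPL.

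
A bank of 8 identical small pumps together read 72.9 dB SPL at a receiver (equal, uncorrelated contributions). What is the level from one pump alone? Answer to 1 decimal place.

63.9 dB SPL

8 equal incoherent sources add 10·log₁₀(8) = 9.03 dB over one source.
L_one = 72.9 − 9.03 = 63.9 dB SPL.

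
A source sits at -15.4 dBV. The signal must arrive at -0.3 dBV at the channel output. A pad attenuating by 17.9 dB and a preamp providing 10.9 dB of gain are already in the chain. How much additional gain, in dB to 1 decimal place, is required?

22.1 dB

The required make-up gain is the shortfall in the dB sum.
G = -0.3 − (-15.4) + 17.9 − 10.9 = 22.1 dB.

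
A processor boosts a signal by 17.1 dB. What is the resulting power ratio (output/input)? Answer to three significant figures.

51.3

Power ratio = 10^(dB/10).
10^(17.1/10) = 10^(1.710) = 51.3.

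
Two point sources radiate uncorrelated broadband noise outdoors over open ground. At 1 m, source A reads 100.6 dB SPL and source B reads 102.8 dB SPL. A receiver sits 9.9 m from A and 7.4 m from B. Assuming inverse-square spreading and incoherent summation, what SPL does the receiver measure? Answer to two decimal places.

At the listener: L_A = 100.6 − 20·log₁₀(9.9) = 80.687 dB; L_B = 102.8 − 20·log₁₀(7.4) = 85.415 dB.
Combined: 10·log₁₀(10^(80.687/10)+10^(85.415/10)) = 86.68 dB SPL.

86.68 dB SPL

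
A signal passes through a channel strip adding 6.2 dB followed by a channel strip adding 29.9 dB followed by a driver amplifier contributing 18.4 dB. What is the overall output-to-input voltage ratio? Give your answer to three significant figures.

531

Net gain = 6.2 + 29.9 + 18.4 = 54.5 dB.
Voltage ratio = 10^(54.5/20) = 531.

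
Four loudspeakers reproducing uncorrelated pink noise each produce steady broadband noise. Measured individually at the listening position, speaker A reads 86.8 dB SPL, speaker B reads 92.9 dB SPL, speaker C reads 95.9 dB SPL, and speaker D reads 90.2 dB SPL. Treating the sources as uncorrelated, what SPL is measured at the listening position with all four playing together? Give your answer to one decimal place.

Add the sources as powers (linear), then convert back to dB:
L_total = 10·log₁₀(10^(86.8/10) + 10^(92.9/10) + 10^(95.9/10) + 10^(90.2/10)) = 10·log₁₀(7366000000) = 98.7 dB SPL.

98.7 dB SPL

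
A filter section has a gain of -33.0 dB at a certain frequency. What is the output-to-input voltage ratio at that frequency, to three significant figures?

0.0224

Voltage ratio = 10^(dB/20).
10^(-33.0/20) = 10^(-1.650) = 0.0224.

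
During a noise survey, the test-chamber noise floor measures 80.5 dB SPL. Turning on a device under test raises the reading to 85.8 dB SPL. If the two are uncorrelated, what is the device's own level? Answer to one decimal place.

84.3 dB SPL

Subtract intensities: L_src = 10·log₁₀(10^(L_total/10) − 10^(L_bg/10)).
L_src = 10·log₁₀(10^(85.8/10) − 10^(80.5/10)) = 10·log₁₀(268000000) = 84.3 dB SPL.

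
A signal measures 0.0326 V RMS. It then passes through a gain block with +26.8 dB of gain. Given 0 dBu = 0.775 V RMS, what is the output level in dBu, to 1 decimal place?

-0.7 dBu

Input level: 20·log₁₀(0.0326/0.775) = -27.52 dBu.
Output: -27.52 + 26.8 = -0.7 dBu.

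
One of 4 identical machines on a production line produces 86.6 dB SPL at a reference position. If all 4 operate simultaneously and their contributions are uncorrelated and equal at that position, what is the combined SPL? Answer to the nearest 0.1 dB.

92.6 dB SPL

4 equal incoherent sources raise the level by 10·log₁₀(4) = 6.02 dB.
L_total = 86.6 + 6.02 = 92.6 dB SPL.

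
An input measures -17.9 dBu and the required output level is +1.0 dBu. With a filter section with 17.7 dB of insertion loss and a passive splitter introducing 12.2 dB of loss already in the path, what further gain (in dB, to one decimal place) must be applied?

48.8 dB

The required make-up gain is the shortfall in the dB sum.
G = +1.0 − (-17.9) + 17.7 + 12.2 = 48.8 dB.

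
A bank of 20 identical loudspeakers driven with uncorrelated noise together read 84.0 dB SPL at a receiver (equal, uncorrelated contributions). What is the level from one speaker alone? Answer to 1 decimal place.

71.0 dB SPL

20 equal incoherent sources add 10·log₁₀(20) = 13.01 dB over one source.
L_one = 84.0 − 13.01 = 71.0 dB SPL.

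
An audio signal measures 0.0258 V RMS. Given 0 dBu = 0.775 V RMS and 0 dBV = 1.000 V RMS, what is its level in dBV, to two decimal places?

dBV = 20·log₁₀(V / 1.000 V).
20·log₁₀(0.0258/1.000) = -31.77 dBV.

-31.77 dBV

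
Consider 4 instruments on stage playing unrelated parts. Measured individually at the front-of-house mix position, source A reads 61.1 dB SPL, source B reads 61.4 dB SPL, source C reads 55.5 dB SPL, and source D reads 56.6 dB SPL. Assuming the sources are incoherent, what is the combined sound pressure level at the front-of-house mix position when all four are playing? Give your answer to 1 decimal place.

65.4 dB SPL

Add the sources as powers (linear), then convert back to dB:
L_total = 10·log₁₀(10^(61.1/10) + 10^(61.4/10) + 10^(55.5/10) + 10^(56.6/10)) = 10·log₁₀(3481000) = 65.4 dB SPL.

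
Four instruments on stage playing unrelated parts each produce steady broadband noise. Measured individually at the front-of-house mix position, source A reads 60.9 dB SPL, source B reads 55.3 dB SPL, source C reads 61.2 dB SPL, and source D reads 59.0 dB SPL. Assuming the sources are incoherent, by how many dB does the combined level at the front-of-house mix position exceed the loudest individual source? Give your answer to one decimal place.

Uncorrelated sources add in intensity (power), not in dB.
L_total = 10·log₁₀(10^(60.9/10) + 10^(55.3/10) + 10^(61.2/10) + 10^(59.0/10)) = 65.66 dB SPL.
Excess over the loudest (61.2 dB): 65.66 − 61.2 = 4.5 dB.

4.5 dB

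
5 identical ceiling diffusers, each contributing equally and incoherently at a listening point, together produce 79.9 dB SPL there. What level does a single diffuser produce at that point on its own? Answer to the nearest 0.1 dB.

72.9 dB SPL

5 equal incoherent sources add 10·log₁₀(5) = 6.99 dB over one source.
L_one = 79.9 − 6.99 = 72.9 dB SPL.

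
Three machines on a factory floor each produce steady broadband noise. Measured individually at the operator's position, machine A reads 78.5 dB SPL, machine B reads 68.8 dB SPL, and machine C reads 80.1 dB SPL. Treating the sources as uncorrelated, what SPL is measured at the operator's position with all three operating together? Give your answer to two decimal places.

Add the sources as powers (linear), then convert back to dB:
L_total = 10·log₁₀(10^(78.5/10) + 10^(68.8/10) + 10^(80.1/10)) = 10·log₁₀(180700000) = 82.57 dB SPL.

82.57 dB SPL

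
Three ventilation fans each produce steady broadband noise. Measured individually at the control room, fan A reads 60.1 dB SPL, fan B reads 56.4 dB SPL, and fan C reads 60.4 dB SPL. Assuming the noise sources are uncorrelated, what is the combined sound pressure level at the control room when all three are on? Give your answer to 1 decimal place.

Incoherent sources sum as intensities:
L_total = 10·log₁₀(10^(60.1/10) + 10^(56.4/10) + 10^(60.4/10)) = 10·log₁₀(2556000) = 64.1 dB SPL.

64.1 dB SPL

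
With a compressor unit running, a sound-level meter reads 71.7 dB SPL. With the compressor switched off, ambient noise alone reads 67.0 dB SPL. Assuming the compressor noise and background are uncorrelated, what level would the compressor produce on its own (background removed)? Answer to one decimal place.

69.9 dB SPL

Remove the background by subtracting linear intensities:
L_src = 10·log₁₀(10^(71.7/10) − 10^(67.0/10)) = 10·log₁₀(9779000) = 69.9 dB SPL.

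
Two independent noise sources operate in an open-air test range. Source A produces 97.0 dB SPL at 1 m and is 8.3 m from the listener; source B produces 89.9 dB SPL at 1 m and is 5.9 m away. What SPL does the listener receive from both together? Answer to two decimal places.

80.04 dB SPL

At the listener: L_A = 97.0 − 20·log₁₀(8.3) = 78.618 dB; L_B = 89.9 − 20·log₁₀(5.9) = 74.483 dB.
Combined: 10·log₁₀(10^(78.618/10)+10^(74.483/10)) = 80.04 dB SPL.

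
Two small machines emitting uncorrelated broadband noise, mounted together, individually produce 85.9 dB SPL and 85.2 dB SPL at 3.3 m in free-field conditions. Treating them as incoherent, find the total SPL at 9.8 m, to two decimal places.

79.12 dB SPL

Combined at 3.3 m: 10·log₁₀(10^(85.9/10)+10^(85.2/10)) = 88.574 dB SPL.
Then apply −20·log₁₀(9.8/3.3) = -9.454 dB → 79.12 dB SPL.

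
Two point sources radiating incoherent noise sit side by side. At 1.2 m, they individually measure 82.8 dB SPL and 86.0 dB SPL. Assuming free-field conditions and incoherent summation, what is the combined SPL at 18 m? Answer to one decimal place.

64.2 dB SPL

Combined at 1.2 m: 10·log₁₀(10^(82.8/10)+10^(86.0/10)) = 87.70 dB SPL.
Then apply −20·log₁₀(18/1.2) = -23.52 dB → 64.2 dB SPL.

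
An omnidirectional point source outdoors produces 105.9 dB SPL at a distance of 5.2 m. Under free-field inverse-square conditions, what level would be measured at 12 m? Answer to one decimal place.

98.6 dB SPL

Free-field point source: level drops by 20·log₁₀ of the distance ratio.
ΔL = −20·log₁₀(12/5.2) = -7.26 dB, so L₂ = 105.9 + (-7.26) = 98.6 dB SPL.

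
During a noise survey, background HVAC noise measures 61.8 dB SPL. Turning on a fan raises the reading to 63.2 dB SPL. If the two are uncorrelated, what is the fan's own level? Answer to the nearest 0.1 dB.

57.6 dB SPL

Subtract intensities: L_src = 10·log₁₀(10^(L_total/10) − 10^(L_bg/10)).
L_src = 10·log₁₀(10^(63.2/10) − 10^(61.8/10)) = 10·log₁₀(575700) = 57.6 dB SPL.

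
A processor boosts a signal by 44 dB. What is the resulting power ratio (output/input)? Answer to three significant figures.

Power ratio = 10^(dB/10).
10^(44/10) = 10^(4.400) = 25100.

25100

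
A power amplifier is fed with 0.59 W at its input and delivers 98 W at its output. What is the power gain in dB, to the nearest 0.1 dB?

Power ratio → dB uses the 10·log₁₀ form:
10·log₁₀(98/0.59) = 10·log₁₀(166.1) = 22.2 dB.

22.2 dB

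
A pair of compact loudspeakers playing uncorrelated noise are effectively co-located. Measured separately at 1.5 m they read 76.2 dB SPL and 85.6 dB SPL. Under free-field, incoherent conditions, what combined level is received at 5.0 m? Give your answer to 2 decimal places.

Combined at 1.5 m: 10·log₁₀(10^(76.2/10)+10^(85.6/10)) = 86.072 dB SPL.
Then apply −20·log₁₀(5.0/1.5) = -10.458 dB → 75.61 dB SPL.

75.61 dB SPL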